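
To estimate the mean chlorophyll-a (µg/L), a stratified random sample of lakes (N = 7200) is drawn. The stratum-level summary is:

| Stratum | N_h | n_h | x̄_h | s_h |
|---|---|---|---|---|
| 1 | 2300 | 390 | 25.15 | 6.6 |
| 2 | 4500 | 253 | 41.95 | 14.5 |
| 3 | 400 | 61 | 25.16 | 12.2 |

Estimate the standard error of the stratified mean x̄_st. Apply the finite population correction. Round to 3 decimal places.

SE(x̄_st) ≈ 0.568

V̂(x̄_st) = Σ W_h² (1 − n_h/N_h) s_h²/n_h, with W_h = N_h/N and N = 7200:
  stratum 1: (2300/7200)²·(1 − 390/2300)·6.6²/390 = 0.00946498
  stratum 2: (4500/7200)²·(1 − 253/4500)·14.5²/253 = 0.306369
  stratum 3: (400/7200)²·(1 − 61/400)·12.2²/61 = 0.00638241
V̂(x̄_st) = 0.322217
SE(x̄_st) = √0.322217 = 0.567641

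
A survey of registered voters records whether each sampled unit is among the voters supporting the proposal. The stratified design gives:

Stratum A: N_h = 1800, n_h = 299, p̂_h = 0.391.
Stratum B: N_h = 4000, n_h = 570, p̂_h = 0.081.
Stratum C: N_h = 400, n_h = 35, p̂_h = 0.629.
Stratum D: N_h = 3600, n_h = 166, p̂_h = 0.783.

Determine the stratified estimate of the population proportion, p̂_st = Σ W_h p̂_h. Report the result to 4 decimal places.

p̂_st ≈ 0.4182

N = 9800; stratum weights W_h = N_h/N.
p̂_st = Σ W_h p̂_h = (1800·0.391 + 4000·0.081 + 400·0.629 + 3600·0.783)/9800 = 0.41818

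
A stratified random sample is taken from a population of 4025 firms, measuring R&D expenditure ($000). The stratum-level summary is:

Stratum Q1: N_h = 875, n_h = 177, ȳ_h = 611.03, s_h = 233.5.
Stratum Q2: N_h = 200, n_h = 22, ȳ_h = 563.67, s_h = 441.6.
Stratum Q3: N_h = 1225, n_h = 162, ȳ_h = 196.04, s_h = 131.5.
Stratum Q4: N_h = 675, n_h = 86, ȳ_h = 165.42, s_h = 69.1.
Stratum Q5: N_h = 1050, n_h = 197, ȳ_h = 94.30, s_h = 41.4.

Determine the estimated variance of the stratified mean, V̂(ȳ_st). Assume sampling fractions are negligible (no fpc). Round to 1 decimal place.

V̂(ȳ_st) ≈ 48.5

V̂(ȳ_st) = Σ W_h² s_h²/n_h, with W_h = N_h/N and N = 4025:
  stratum Q1: (875/4025)²·233.5²/177 = 14.5574
  stratum Q2: (200/4025)²·441.6²/22 = 21.8859
  stratum Q3: (1225/4025)²·131.5²/162 = 9.88728
  stratum Q4: (675/4025)²·69.1²/86 = 1.56147
  stratum Q5: (1050/4025)²·41.4²/197 = 0.592081
V̂(ȳ_st) = 48.4841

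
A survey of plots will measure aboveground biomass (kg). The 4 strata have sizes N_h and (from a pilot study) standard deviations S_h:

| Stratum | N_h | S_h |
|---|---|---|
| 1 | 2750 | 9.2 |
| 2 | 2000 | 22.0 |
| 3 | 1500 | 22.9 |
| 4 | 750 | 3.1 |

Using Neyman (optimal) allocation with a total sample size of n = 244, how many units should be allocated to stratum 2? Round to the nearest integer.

101

Neyman allocation: n_h = n · N_h S_h / Σ N_i S_i, with n = 244.
  stratum 1: N_h·S_h = 2750·9.2 = 25300.00
  stratum 2: N_h·S_h = 2000·22.0 = 44000.00
  stratum 3: N_h·S_h = 1500·22.9 = 34350.00
  stratum 4: N_h·S_h = 750·3.1 = 2325.00
Σ N_h S_h = 105975.00
n for stratum 2 = 244·44000.00/105975.00 = 101.307 → 101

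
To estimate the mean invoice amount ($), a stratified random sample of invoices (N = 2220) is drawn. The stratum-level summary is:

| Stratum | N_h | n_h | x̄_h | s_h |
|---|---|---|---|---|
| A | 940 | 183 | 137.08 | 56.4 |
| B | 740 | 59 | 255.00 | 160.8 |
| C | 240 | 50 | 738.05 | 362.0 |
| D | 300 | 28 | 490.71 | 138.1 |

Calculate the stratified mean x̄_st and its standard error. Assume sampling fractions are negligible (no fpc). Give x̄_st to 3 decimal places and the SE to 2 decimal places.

x̄_st = Σ W_h x̄_h = (940·137.08 + 740·255.00 + 240·738.05 + 300·490.71)/2220 = 289.14423
V̂(x̄_st) = Σ W_h² s_h²/n_h, with W_h = N_h/N and N = 2220:
  stratum A: (940/2220)²·56.4²/183 = 3.11643
  stratum B: (740/2220)²·160.8²/59 = 48.6942
  stratum C: (240/2220)²·362.0²/50 = 30.6312
  stratum D: (300/2220)²·138.1²/28 = 12.4384
V̂(x̄_st) = 94.8803
SE(x̄_st) = √94.8803 = 9.74065

x̄_st ≈ 289.144, SE ≈ 9.74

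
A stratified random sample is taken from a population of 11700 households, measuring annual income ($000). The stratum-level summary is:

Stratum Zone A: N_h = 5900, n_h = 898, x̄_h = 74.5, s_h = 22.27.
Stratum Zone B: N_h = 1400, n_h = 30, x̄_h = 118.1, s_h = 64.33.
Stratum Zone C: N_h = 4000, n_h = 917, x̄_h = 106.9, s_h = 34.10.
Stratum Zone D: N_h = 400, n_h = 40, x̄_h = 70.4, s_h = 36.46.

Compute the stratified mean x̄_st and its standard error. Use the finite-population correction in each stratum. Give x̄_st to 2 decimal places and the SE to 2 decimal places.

x̄_st = Σ W_h x̄_h = (5900·74.5 + 1400·118.1 + 4000·106.9 + 400·70.4)/11700 = 90.65385
V̂(x̄_st) = Σ W_h² (1 − n_h/N_h) s_h²/n_h, with W_h = N_h/N and N = 11700:
  stratum Zone A: (5900/11700)²·(1 − 898/5900)·22.27²/898 = 0.119066
  stratum Zone B: (1400/11700)²·(1 − 30/1400)·64.33²/30 = 1.93278
  stratum Zone C: (4000/11700)²·(1 − 917/4000)·34.10²/917 = 0.114236
  stratum Zone D: (400/11700)²·(1 − 40/400)·36.46²/40 = 0.0349594
V̂(x̄_st) = 2.20104
SE(x̄_st) = √2.20104 = 1.48359

x̄_st ≈ 90.65, SE ≈ 1.48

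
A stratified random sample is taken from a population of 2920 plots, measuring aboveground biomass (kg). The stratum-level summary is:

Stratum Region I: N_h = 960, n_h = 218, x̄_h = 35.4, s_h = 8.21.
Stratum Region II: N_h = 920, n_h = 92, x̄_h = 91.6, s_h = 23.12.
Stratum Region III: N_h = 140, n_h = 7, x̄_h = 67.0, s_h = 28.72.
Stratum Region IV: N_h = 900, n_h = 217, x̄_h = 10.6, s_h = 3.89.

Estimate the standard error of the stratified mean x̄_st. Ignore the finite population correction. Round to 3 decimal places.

SE(x̄_st) ≈ 0.942

V̂(x̄_st) = Σ W_h² s_h²/n_h, with W_h = N_h/N and N = 2920:
  stratum Region I: (960/2920)²·8.21²/218 = 0.03342
  stratum Region II: (920/2920)²·23.12²/92 = 0.576764
  stratum Region III: (140/2920)²·28.72²/7 = 0.27087
  stratum Region IV: (900/2920)²·3.89²/217 = 0.00662459
V̂(x̄_st) = 0.887678
SE(x̄_st) = √0.887678 = 0.942167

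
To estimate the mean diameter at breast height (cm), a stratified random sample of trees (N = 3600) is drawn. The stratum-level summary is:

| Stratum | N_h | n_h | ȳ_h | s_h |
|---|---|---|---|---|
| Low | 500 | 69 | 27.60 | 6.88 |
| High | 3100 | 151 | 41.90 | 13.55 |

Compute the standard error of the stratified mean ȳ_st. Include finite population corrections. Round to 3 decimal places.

SE(ȳ_st) ≈ 0.932

V̂(ȳ_st) = Σ W_h² (1 − n_h/N_h) s_h²/n_h, with W_h = N_h/N and N = 3600:
  stratum Low: (500/3600)²·(1 − 69/500)·6.88²/69 = 0.011407
  stratum High: (3100/3600)²·(1 − 151/3100)·13.55²/151 = 0.857695
V̂(ȳ_st) = 0.869102
SE(ȳ_st) = √0.869102 = 0.932257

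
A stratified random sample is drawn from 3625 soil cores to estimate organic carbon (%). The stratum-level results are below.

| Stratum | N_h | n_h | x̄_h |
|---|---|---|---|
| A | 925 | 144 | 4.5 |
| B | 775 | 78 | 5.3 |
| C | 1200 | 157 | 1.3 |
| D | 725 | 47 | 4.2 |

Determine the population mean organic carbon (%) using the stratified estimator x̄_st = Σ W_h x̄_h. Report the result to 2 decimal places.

x̄_st ≈ 3.55

N = Σ N_h = 3625. Stratum weights W_h = N_h/N.
x̄_st = (925·4.5 + 775·5.3 + 1200·1.3 + 725·4.2) / 3625 = 3.5517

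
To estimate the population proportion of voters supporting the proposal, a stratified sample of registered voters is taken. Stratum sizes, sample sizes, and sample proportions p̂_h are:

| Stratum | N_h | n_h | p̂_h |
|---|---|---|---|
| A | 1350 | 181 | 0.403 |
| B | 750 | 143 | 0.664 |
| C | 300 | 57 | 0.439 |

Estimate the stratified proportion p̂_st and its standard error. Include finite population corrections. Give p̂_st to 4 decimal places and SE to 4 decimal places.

N = 2400; stratum weights W_h = N_h/N.
p̂_st = Σ W_h p̂_h = (1350·0.403 + 750·0.664 + 300·0.439)/2400 = 0.48906
V̂(p̂_st) = Σ W_h² (1 − n_h/N_h) p̂_h(1−p̂_h)/(n_h−1):
  stratum A: (1350/2400)²·(1 − 181/1350)·0.403·0.597/180 = 0.000366212
  stratum B: (750/2400)²·(1 − 143/750)·0.664·0.336/142 = 0.000124179
  stratum C: (300/2400)²·(1 − 57/300)·0.439·0.561/56 = 5.56602e-05
V̂(p̂_st) = 0.000546051; SE = √V̂ = 0.0233677

p̂_st ≈ 0.4891, SE ≈ 0.0234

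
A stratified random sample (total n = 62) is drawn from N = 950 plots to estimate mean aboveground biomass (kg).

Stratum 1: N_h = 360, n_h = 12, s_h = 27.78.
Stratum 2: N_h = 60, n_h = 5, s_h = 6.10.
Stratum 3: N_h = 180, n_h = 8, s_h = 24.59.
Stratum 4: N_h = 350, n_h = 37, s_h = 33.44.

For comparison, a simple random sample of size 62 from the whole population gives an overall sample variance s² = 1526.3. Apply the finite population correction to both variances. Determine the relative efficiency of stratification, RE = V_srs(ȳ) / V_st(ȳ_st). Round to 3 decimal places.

RE ≈ 1.512

V̂(ȳ_st) = Σ W_h² (1 − n_h/N_h) s_h²/n_h, with W_h = N_h/N and N = 950:
  stratum 1: (360/950)²·(1 − 12/360)·27.78²/12 = 8.92725
  stratum 2: (60/950)²·(1 − 5/60)·6.10²/5 = 0.0272117
  stratum 3: (180/950)²·(1 − 8/180)·24.59²/8 = 2.59287
  stratum 4: (350/950)²·(1 − 37/350)·33.44²/37 = 3.66856
V_st = 15.2159
V_srs = (1 − 62/950)·1526.3/62 = 23.0111
Relative efficiency = V_srs / V_st = 23.0111/15.2159 = 1.5123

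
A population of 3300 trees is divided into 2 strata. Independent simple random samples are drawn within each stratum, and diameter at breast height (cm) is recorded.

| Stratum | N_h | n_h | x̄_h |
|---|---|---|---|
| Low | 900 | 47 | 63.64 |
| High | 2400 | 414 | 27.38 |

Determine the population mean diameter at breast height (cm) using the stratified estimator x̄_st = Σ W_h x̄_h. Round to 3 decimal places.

x̄_st ≈ 37.269

N = Σ N_h = 3300. Stratum weights W_h = N_h/N.
x̄_st = (900·63.64 + 2400·27.38) / 3300 = 37.26909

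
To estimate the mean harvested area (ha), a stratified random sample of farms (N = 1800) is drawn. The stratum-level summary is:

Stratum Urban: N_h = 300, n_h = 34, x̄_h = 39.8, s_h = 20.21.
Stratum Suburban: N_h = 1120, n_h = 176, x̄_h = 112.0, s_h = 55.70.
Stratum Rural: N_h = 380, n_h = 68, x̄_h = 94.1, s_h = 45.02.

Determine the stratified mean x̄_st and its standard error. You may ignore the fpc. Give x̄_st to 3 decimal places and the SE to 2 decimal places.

x̄_st = Σ W_h x̄_h = (300·39.8 + 1120·112.0 + 380·94.1)/1800 = 96.18778
V̂(x̄_st) = Σ W_h² s_h²/n_h, with W_h = N_h/N and N = 1800:
  stratum Urban: (300/1800)²·20.21²/34 = 0.333696
  stratum Suburban: (1120/1800)²·55.70²/176 = 6.82478
  stratum Rural: (380/1800)²·45.02²/68 = 1.32839
V̂(x̄_st) = 8.48686
SE(x̄_st) = √8.48686 = 2.91322

x̄_st ≈ 96.188, SE ≈ 2.91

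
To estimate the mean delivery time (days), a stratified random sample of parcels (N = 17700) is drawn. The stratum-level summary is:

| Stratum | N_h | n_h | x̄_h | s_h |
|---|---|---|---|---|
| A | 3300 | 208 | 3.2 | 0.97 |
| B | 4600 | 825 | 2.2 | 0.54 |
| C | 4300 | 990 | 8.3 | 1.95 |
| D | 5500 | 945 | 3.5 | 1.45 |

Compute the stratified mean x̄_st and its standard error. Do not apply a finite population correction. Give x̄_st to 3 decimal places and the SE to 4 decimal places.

x̄_st = Σ W_h x̄_h = (3300·3.2 + 4600·2.2 + 4300·8.3 + 5500·3.5)/17700 = 4.27232
V̂(x̄_st) = Σ W_h² s_h²/n_h, with W_h = N_h/N and N = 17700:
  stratum A: (3300/17700)²·0.97²/208 = 0.000157239
  stratum B: (4600/17700)²·0.54²/825 = 2.38728e-05
  stratum C: (4300/17700)²·1.95²/990 = 0.000226686
  stratum D: (5500/17700)²·1.45²/945 = 0.000214824
V̂(x̄_st) = 0.000622622
SE(x̄_st) = √0.000622622 = 0.0249524

x̄_st ≈ 4.272, SE ≈ 0.0250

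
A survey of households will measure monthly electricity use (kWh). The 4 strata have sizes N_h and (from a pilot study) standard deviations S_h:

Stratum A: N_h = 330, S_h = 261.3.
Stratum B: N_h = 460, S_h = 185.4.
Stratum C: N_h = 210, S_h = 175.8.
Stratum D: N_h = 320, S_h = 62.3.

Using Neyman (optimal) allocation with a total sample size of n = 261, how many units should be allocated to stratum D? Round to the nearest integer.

23

Neyman allocation: n_h = n · N_h S_h / Σ N_i S_i, with n = 261.
  stratum A: N_h·S_h = 330·261.3 = 86229.00
  stratum B: N_h·S_h = 460·185.4 = 85284.00
  stratum C: N_h·S_h = 210·175.8 = 36918.00
  stratum D: N_h·S_h = 320·62.3 = 19936.00
Σ N_h S_h = 228367.00
n for stratum D = 261·19936.00/228367.00 = 22.785 → 23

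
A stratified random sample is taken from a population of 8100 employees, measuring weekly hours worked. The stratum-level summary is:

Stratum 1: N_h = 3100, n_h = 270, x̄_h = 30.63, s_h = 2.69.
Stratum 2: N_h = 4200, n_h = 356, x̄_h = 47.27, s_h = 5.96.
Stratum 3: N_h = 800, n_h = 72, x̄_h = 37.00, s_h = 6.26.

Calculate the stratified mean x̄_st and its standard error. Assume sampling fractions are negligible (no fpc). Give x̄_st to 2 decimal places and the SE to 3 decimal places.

x̄_st ≈ 39.89, SE ≈ 0.190

x̄_st = Σ W_h x̄_h = (3100·30.63 + 4200·47.27 + 800·37.00)/8100 = 39.88728
V̂(x̄_st) = Σ W_h² s_h²/n_h, with W_h = N_h/N and N = 8100:
  stratum 1: (3100/8100)²·2.69²/270 = 0.00392549
  stratum 2: (4200/8100)²·5.96²/356 = 0.0268269
  stratum 3: (800/8100)²·6.26²/72 = 0.00530916
V̂(x̄_st) = 0.0360616
SE(x̄_st) = √0.0360616 = 0.189899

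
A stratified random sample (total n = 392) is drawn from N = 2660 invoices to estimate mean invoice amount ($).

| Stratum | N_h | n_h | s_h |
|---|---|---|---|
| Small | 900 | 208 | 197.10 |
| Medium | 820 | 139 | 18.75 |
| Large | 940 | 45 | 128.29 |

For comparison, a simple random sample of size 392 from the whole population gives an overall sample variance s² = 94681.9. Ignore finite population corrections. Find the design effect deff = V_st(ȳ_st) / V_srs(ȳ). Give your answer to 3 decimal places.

V̂(ȳ_st) = Σ W_h² s_h²/n_h, with W_h = N_h/N and N = 2660:
  stratum Small: (900/2660)²·197.10²/208 = 21.3812
  stratum Medium: (820/2660)²·18.75²/139 = 0.240354
  stratum Large: (940/2660)²·128.29²/45 = 45.6736
V_st = 67.2952
V_srs = s²/n = 94681.9/392 = 241.535
deff = V_st / V_srs = 67.2952/241.535 = 0.2786

deff ≈ 0.279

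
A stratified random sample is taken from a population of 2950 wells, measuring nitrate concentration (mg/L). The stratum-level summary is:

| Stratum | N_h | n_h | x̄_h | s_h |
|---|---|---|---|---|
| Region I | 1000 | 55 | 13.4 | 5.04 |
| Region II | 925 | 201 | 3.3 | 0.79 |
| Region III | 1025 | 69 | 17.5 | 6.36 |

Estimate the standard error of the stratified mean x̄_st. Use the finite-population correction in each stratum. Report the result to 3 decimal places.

V̂(x̄_st) = Σ W_h² (1 − n_h/N_h) s_h²/n_h, with W_h = N_h/N and N = 2950:
  stratum Region I: (1000/2950)²·(1 − 55/1000)·5.04²/55 = 0.0501518
  stratum Region II: (925/2950)²·(1 − 201/925)·0.79²/201 = 0.000238943
  stratum Region III: (1025/2950)²·(1 − 69/1025)·6.36²/69 = 0.066009
V̂(x̄_st) = 0.1164
SE(x̄_st) = √0.1164 = 0.341174

SE(x̄_st) ≈ 0.341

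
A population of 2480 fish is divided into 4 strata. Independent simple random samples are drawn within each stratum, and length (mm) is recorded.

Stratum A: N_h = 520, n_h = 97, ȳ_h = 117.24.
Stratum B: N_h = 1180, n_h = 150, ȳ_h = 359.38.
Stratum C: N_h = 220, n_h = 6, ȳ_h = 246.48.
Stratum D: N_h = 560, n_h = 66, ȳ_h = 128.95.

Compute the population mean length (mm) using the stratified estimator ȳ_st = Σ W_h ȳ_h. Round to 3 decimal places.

N = Σ N_h = 2480. Stratum weights W_h = N_h/N.
ȳ_st = (520·117.24 + 1180·359.38 + 220·246.48 + 560·128.95) / 2480 = 246.56081

ȳ_st ≈ 246.561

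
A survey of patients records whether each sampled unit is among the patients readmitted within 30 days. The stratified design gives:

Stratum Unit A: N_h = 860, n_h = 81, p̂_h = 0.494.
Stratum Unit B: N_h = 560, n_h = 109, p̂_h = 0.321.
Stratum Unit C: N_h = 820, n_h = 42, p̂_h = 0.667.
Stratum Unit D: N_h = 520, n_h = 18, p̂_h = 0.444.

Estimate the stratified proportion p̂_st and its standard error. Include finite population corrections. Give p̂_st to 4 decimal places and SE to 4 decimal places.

p̂_st ≈ 0.5009, SE ≈ 0.0360

N = 2760; stratum weights W_h = N_h/N.
p̂_st = Σ W_h p̂_h = (860·0.494 + 560·0.321 + 820·0.667 + 520·0.444)/2760 = 0.50088
V̂(p̂_st) = Σ W_h² (1 − n_h/N_h) p̂_h(1−p̂_h)/(n_h−1):
  stratum Unit A: (860/2760)²·(1 − 81/860)·0.494·0.506/80 = 0.000274793
  stratum Unit B: (560/2760)²·(1 − 109/560)·0.321·0.679/108 = 6.6911e-05
  stratum Unit C: (820/2760)²·(1 − 42/820)·0.667·0.333/41 = 0.000453692
  stratum Unit D: (520/2760)²·(1 − 18/520)·0.444·0.556/17 = 0.00049762
V̂(p̂_st) = 0.00129302; SE = √V̂ = 0.0359585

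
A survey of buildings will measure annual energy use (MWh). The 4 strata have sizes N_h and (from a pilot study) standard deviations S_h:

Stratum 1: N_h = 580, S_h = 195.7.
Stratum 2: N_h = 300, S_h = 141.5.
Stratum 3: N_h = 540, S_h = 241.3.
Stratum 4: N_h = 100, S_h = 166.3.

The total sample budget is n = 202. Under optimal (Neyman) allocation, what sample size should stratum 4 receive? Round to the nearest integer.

11

Neyman allocation: n_h = n · N_h S_h / Σ N_i S_i, with n = 202.
  stratum 1: N_h·S_h = 580·195.7 = 113506.00
  stratum 2: N_h·S_h = 300·141.5 = 42450.00
  stratum 3: N_h·S_h = 540·241.3 = 130302.00
  stratum 4: N_h·S_h = 100·166.3 = 16630.00
Σ N_h S_h = 302888.00
n for stratum 4 = 202·16630.00/302888.00 = 11.091 → 11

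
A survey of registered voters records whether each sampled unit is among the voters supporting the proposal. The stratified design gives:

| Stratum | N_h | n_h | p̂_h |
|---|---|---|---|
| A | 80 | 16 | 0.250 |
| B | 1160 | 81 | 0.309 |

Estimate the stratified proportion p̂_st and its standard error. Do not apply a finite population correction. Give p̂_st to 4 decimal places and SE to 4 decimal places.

p̂_st ≈ 0.3052, SE ≈ 0.0489

N = 1240; stratum weights W_h = N_h/N.
p̂_st = Σ W_h p̂_h = (80·0.250 + 1160·0.309)/1240 = 0.30519
V̂(p̂_st) = Σ W_h² p̂_h(1−p̂_h)/(n_h−1):
  stratum A: (80/1240)²·0.250·0.750/15 = 5.20291e-05
  stratum B: (1160/1240)²·0.309·0.691/80 = 0.00233571
V̂(p̂_st) = 0.00238774; SE = √V̂ = 0.0488645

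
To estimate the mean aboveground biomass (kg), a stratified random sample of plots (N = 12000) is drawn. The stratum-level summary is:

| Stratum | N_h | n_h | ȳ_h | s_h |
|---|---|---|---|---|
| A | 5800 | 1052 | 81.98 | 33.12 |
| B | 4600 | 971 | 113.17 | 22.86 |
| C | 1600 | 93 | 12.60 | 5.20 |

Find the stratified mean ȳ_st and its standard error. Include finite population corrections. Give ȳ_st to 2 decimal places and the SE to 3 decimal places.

ȳ_st = Σ W_h ȳ_h = (5800·81.98 + 4600·113.17 + 1600·12.60)/12000 = 84.68550
V̂(ȳ_st) = Σ W_h² (1 − n_h/N_h) s_h²/n_h, with W_h = N_h/N and N = 12000:
  stratum A: (5800/12000)²·(1 − 1052/5800)·33.12²/1052 = 0.199407
  stratum B: (4600/12000)²·(1 − 971/4600)·22.86²/971 = 0.0623901
  stratum C: (1600/12000)²·(1 − 93/1600)·5.20²/93 = 0.00486849
V̂(ȳ_st) = 0.266666
SE(ȳ_st) = √0.266666 = 0.516397

ȳ_st ≈ 84.69, SE ≈ 0.516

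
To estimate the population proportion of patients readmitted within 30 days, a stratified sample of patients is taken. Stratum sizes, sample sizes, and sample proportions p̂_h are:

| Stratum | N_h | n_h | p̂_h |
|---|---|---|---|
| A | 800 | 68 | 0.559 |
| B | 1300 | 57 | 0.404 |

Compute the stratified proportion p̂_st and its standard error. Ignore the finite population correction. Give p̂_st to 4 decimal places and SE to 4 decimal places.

N = 2100; stratum weights W_h = N_h/N.
p̂_st = Σ W_h p̂_h = (800·0.559 + 1300·0.404)/2100 = 0.46305
V̂(p̂_st) = Σ W_h² p̂_h(1−p̂_h)/(n_h−1):
  stratum A: (800/2100)²·0.559·0.441/67 = 0.00053397
  stratum B: (1300/2100)²·0.404·0.596/56 = 0.00164774
V̂(p̂_st) = 0.00218171; SE = √V̂ = 0.0467087

p̂_st ≈ 0.4630, SE ≈ 0.0467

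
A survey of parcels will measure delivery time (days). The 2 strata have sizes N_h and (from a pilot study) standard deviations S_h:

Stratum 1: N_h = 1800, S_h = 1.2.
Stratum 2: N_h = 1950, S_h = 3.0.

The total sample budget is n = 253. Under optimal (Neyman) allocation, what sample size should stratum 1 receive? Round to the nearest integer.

68

Neyman allocation: n_h = n · N_h S_h / Σ N_i S_i, with n = 253.
  stratum 1: N_h·S_h = 1800·1.2 = 2160.00
  stratum 2: N_h·S_h = 1950·3.0 = 5850.00
Σ N_h S_h = 8010.00
n for stratum 1 = 253·2160.00/8010.00 = 68.225 → 68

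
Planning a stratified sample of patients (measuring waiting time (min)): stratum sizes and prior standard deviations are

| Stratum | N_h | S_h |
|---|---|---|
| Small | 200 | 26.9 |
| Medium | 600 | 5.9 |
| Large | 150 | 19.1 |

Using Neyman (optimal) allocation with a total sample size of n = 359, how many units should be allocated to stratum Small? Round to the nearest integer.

Neyman allocation: n_h = n · N_h S_h / Σ N_i S_i, with n = 359.
  stratum Small: N_h·S_h = 200·26.9 = 5380.00
  stratum Medium: N_h·S_h = 600·5.9 = 3540.00
  stratum Large: N_h·S_h = 150·19.1 = 2865.00
Σ N_h S_h = 11785.00
n for stratum Small = 359·5380.00/11785.00 = 163.888 → 164

164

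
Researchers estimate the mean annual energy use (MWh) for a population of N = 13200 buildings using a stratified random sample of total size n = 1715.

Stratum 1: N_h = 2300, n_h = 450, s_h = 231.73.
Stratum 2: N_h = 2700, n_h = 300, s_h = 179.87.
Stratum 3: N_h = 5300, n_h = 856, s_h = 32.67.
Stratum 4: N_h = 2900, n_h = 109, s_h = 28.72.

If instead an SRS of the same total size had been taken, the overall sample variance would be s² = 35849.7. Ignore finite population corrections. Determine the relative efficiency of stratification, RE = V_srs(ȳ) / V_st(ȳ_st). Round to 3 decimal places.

RE ≈ 2.402

V̂(ȳ_st) = Σ W_h² s_h²/n_h, with W_h = N_h/N and N = 13200:
  stratum 1: (2300/13200)²·231.73²/450 = 3.62293
  stratum 2: (2700/13200)²·179.87²/300 = 4.51207
  stratum 3: (5300/13200)²·32.67²/856 = 0.201015
  stratum 4: (2900/13200)²·28.72²/109 = 0.36525
V_st = 8.70126
V_srs = s²/n = 35849.7/1715 = 20.9036
Relative efficiency = V_srs / V_st = 20.9036/8.70126 = 2.4024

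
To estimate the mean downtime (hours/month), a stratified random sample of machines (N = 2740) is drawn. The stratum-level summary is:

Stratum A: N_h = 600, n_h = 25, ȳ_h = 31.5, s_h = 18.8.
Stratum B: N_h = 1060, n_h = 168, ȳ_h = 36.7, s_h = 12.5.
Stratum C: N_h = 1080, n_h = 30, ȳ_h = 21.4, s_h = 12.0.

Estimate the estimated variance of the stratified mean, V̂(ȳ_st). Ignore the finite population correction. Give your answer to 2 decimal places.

V̂(ȳ_st) = Σ W_h² s_h²/n_h, with W_h = N_h/N and N = 2740:
  stratum A: (600/2740)²·18.8²/25 = 0.677918
  stratum B: (1060/2740)²·12.5²/168 = 0.139194
  stratum C: (1080/2740)²·12.0²/30 = 0.74574
V̂(ȳ_st) = 1.56285

V̂(ȳ_st) ≈ 1.56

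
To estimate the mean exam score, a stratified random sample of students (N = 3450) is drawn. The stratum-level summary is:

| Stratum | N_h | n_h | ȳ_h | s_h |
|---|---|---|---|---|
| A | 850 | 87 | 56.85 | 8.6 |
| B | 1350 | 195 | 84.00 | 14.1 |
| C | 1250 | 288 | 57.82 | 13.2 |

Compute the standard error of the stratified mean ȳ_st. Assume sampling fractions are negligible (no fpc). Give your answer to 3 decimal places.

V̂(ȳ_st) = Σ W_h² s_h²/n_h, with W_h = N_h/N and N = 3450:
  stratum A: (850/3450)²·8.6²/87 = 0.0516033
  stratum B: (1350/3450)²·14.1²/195 = 0.156111
  stratum C: (1250/3450)²·13.2²/288 = 0.0794213
V̂(ȳ_st) = 0.287135
SE(ȳ_st) = √0.287135 = 0.53585

SE(ȳ_st) ≈ 0.536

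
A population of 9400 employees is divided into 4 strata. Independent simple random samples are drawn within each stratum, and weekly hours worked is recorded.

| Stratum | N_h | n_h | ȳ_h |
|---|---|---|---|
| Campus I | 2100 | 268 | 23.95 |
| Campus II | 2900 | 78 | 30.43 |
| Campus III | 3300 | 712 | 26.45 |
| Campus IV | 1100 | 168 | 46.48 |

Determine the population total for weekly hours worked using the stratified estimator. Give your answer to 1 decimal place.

τ̂_st = Σ N_h ȳ_h = 2100·23.95 + 2900·30.43 + 3300·26.45 + 1100·46.48 = 276955.0

τ̂_st ≈ 276955.0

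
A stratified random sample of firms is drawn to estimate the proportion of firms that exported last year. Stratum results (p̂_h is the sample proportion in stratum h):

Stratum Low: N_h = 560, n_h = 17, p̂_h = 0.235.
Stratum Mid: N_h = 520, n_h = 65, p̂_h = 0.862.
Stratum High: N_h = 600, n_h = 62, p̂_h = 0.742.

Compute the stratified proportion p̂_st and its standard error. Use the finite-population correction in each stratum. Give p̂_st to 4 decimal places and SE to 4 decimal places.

N = 1680; stratum weights W_h = N_h/N.
p̂_st = Σ W_h p̂_h = (560·0.235 + 520·0.862 + 600·0.742)/1680 = 0.61014
V̂(p̂_st) = Σ W_h² (1 − n_h/N_h) p̂_h(1−p̂_h)/(n_h−1):
  stratum Low: (560/1680)²·(1 − 17/560)·0.235·0.765/16 = 0.00121054
  stratum Mid: (520/1680)²·(1 − 65/520)·0.862·0.138/64 = 0.000155813
  stratum High: (600/1680)²·(1 − 62/600)·0.742·0.258/61 = 0.000358929
V̂(p̂_st) = 0.00172528; SE = √V̂ = 0.0415365

p̂_st ≈ 0.6101, SE ≈ 0.0415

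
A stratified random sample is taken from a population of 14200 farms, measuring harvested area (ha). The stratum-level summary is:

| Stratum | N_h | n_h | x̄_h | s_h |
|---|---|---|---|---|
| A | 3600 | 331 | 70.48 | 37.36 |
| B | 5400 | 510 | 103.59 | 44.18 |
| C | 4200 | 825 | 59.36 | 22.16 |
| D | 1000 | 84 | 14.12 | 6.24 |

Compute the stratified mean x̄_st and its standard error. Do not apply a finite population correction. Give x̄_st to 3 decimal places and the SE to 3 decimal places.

x̄_st = Σ W_h x̄_h = (3600·70.48 + 5400·103.59 + 4200·59.36 + 1000·14.12)/14200 = 75.81310
V̂(x̄_st) = Σ W_h² s_h²/n_h, with W_h = N_h/N and N = 14200:
  stratum A: (3600/14200)²·37.36²/331 = 0.271028
  stratum B: (5400/14200)²·44.18²/510 = 0.553467
  stratum C: (4200/14200)²·22.16²/825 = 0.0520724
  stratum D: (1000/14200)²·6.24²/84 = 0.00229886
V̂(x̄_st) = 0.878867
SE(x̄_st) = √0.878867 = 0.937479

x̄_st ≈ 75.813, SE ≈ 0.937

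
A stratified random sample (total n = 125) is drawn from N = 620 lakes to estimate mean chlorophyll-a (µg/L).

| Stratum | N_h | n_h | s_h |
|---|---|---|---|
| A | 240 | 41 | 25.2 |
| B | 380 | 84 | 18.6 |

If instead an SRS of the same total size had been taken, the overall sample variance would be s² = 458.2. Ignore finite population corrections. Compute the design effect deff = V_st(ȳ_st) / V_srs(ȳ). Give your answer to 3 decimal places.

deff ≈ 1.055

V̂(ȳ_st) = Σ W_h² s_h²/n_h, with W_h = N_h/N and N = 620:
  stratum A: (240/620)²·25.2²/41 = 2.3209
  stratum B: (380/620)²·18.6²/84 = 1.54714
V_st = 3.86804
V_srs = s²/n = 458.2/125 = 3.6656
deff = V_st / V_srs = 3.86804/3.6656 = 1.0552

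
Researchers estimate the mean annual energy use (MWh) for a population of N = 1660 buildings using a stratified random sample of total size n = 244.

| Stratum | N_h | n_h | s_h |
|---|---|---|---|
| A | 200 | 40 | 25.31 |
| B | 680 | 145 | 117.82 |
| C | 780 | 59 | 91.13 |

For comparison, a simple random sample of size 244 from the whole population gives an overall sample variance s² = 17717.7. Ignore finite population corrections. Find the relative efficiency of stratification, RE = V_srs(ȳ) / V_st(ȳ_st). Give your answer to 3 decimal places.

RE ≈ 1.533

V̂(ȳ_st) = Σ W_h² s_h²/n_h, with W_h = N_h/N and N = 1660:
  stratum A: (200/1660)²·25.31²/40 = 0.232471
  stratum B: (680/1660)²·117.82²/145 = 16.0647
  stratum C: (780/1660)²·91.13²/59 = 31.0773
V_st = 47.3745
V_srs = s²/n = 17717.7/244 = 72.6135
Relative efficiency = V_srs / V_st = 72.6135/47.3745 = 1.5328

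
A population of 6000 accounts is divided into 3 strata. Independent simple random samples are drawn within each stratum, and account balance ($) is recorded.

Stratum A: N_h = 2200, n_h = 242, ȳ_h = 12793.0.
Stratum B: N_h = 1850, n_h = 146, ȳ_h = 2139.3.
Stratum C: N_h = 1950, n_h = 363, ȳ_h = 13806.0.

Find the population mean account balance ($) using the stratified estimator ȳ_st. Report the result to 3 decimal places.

ȳ_st ≈ 9837.334

N = Σ N_h = 6000. Stratum weights W_h = N_h/N.
ȳ_st = (2200·12793.0 + 1850·2139.3 + 1950·13806.0) / 6000 = 9837.33417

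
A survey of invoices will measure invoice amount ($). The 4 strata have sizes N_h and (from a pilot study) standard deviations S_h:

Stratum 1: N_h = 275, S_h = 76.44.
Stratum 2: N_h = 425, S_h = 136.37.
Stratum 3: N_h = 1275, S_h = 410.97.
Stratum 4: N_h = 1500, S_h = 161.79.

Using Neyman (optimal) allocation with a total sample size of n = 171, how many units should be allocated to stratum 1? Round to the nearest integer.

Neyman allocation: n_h = n · N_h S_h / Σ N_i S_i, with n = 171.
  stratum 1: N_h·S_h = 275·76.44 = 21021.00
  stratum 2: N_h·S_h = 425·136.37 = 57957.25
  stratum 3: N_h·S_h = 1275·410.97 = 523986.75
  stratum 4: N_h·S_h = 1500·161.79 = 242685.00
Σ N_h S_h = 845650.00
n for stratum 1 = 171·21021.00/845650.00 = 4.251 → 4

4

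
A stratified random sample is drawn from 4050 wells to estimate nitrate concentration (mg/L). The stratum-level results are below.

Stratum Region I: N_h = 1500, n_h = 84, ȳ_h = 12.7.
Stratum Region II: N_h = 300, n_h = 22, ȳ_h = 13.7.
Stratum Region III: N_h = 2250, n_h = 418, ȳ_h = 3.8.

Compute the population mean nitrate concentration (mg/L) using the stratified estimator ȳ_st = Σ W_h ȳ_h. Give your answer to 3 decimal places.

ȳ_st ≈ 7.830

N = Σ N_h = 4050. Stratum weights W_h = N_h/N.
ȳ_st = (1500·12.7 + 300·13.7 + 2250·3.8) / 4050 = 7.82963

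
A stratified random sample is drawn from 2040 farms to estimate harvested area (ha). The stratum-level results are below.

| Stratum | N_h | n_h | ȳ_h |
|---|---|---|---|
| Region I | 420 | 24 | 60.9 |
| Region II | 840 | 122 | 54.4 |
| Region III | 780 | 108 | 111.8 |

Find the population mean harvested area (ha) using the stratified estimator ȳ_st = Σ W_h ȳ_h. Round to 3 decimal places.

N = Σ N_h = 2040. Stratum weights W_h = N_h/N.
ȳ_st = (420·60.9 + 840·54.4 + 780·111.8) / 2040 = 77.68529

ȳ_st ≈ 77.685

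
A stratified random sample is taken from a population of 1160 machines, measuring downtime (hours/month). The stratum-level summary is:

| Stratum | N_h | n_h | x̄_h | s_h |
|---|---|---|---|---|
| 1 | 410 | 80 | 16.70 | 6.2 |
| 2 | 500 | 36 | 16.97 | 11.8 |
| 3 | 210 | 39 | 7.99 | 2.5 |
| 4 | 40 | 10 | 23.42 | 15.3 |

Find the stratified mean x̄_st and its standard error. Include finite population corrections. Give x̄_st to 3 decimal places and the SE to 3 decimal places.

x̄_st = Σ W_h x̄_h = (410·16.70 + 500·16.97 + 210·7.99 + 40·23.42)/1160 = 15.47129
V̂(x̄_st) = Σ W_h² (1 − n_h/N_h) s_h²/n_h, with W_h = N_h/N and N = 1160:
  stratum 1: (410/1160)²·(1 − 80/410)·6.2²/80 = 0.0483142
  stratum 2: (500/1160)²·(1 − 36/500)·11.8²/36 = 0.666858
  stratum 3: (210/1160)²·(1 − 39/210)·2.5²/39 = 0.00427676
  stratum 4: (40/1160)²·(1 − 10/40)·15.3²/10 = 0.020876
V̂(x̄_st) = 0.740325
SE(x̄_st) = √0.740325 = 0.860422

x̄_st ≈ 15.471, SE ≈ 0.860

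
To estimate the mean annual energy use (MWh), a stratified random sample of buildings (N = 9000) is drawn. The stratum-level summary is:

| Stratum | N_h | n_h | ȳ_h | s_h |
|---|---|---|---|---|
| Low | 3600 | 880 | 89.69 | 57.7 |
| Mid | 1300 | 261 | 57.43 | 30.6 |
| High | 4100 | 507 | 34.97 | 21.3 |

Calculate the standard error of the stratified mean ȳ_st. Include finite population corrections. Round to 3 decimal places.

SE(ȳ_st) ≈ 0.825

V̂(ȳ_st) = Σ W_h² (1 − n_h/N_h) s_h²/n_h, with W_h = N_h/N and N = 9000:
  stratum Low: (3600/9000)²·(1 − 880/3600)·57.7²/880 = 0.457357
  stratum Mid: (1300/9000)²·(1 − 261/1300)·30.6²/261 = 0.0598241
  stratum High: (4100/9000)²·(1 − 507/4100)·21.3²/507 = 0.162745
V̂(ȳ_st) = 0.679926
SE(ȳ_st) = √0.679926 = 0.824576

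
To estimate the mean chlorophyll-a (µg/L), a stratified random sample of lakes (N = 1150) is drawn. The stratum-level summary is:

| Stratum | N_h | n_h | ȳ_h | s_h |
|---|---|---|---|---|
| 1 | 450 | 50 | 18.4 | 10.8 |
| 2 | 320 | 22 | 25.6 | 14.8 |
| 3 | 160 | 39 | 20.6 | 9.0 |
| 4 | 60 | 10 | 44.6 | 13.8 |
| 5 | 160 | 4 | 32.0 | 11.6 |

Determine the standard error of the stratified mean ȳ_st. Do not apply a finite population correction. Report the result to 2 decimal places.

V̂(ȳ_st) = Σ W_h² s_h²/n_h, with W_h = N_h/N and N = 1150:
  stratum 1: (450/1150)²·10.8²/50 = 0.357196
  stratum 2: (320/1150)²·14.8²/22 = 0.770912
  stratum 3: (160/1150)²·9.0²/39 = 0.0402036
  stratum 4: (60/1150)²·13.8²/10 = 0.05184
  stratum 5: (160/1150)²·11.6²/4 = 0.651179
V̂(ȳ_st) = 1.87133
SE(ȳ_st) = √1.87133 = 1.36797

SE(ȳ_st) ≈ 1.37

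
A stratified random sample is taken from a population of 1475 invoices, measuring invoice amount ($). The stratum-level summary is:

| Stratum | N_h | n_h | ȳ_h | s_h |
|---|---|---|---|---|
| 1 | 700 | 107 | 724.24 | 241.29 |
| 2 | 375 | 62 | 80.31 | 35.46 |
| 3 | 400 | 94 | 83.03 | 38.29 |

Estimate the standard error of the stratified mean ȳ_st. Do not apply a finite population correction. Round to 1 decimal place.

V̂(ȳ_st) = Σ W_h² s_h²/n_h, with W_h = N_h/N and N = 1475:
  stratum 1: (700/1475)²·241.29²/107 = 122.548
  stratum 2: (375/1475)²·35.46²/62 = 1.31088
  stratum 3: (400/1475)²·38.29²/94 = 1.14704
V̂(ȳ_st) = 125.006
SE(ȳ_st) = √125.006 = 11.1806

SE(ȳ_st) ≈ 11.2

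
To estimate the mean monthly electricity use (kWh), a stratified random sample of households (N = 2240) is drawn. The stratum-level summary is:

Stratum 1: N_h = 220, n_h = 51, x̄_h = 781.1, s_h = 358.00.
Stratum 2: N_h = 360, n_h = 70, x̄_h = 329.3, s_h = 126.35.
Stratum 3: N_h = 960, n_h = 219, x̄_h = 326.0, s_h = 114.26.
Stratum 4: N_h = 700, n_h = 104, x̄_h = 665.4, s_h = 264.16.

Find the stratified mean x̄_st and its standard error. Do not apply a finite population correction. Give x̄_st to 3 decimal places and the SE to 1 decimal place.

x̄_st = Σ W_h x̄_h = (220·781.1 + 360·329.3 + 960·326.0 + 700·665.4)/2240 = 477.29018
V̂(x̄_st) = Σ W_h² s_h²/n_h, with W_h = N_h/N and N = 2240:
  stratum 1: (220/2240)²·358.00²/51 = 24.2407
  stratum 2: (360/2240)²·126.35²/70 = 5.89063
  stratum 3: (960/2240)²·114.26²/219 = 10.9494
  stratum 4: (700/2240)²·264.16²/104 = 65.5241
V̂(x̄_st) = 106.605
SE(x̄_st) = √106.605 = 10.325

x̄_st ≈ 477.290, SE ≈ 10.3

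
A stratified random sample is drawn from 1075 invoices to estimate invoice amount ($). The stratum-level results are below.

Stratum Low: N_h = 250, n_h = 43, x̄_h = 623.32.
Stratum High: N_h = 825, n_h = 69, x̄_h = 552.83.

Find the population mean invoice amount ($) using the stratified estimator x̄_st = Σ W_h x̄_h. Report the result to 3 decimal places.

x̄_st ≈ 569.223

N = Σ N_h = 1075. Stratum weights W_h = N_h/N.
x̄_st = (250·623.32 + 825·552.83) / 1075 = 569.22302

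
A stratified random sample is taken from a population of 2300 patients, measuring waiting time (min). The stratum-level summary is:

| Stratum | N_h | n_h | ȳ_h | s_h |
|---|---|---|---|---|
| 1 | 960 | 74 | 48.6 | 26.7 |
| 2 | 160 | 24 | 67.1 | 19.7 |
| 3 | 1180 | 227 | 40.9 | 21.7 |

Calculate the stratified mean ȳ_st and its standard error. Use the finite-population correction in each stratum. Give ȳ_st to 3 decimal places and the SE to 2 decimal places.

ȳ_st ≈ 45.937, SE ≈ 1.43

ȳ_st = Σ W_h ȳ_h = (960·48.6 + 160·67.1 + 1180·40.9)/2300 = 45.93652
V̂(ȳ_st) = Σ W_h² (1 − n_h/N_h) s_h²/n_h, with W_h = N_h/N and N = 2300:
  stratum 1: (960/2300)²·(1 − 74/960)·26.7²/74 = 1.54896
  stratum 2: (160/2300)²·(1 − 24/160)·19.7²/24 = 0.0665157
  stratum 3: (1180/2300)²·(1 − 227/1180)·21.7²/227 = 0.440974
V̂(ȳ_st) = 2.05645
SE(ȳ_st) = √2.05645 = 1.43403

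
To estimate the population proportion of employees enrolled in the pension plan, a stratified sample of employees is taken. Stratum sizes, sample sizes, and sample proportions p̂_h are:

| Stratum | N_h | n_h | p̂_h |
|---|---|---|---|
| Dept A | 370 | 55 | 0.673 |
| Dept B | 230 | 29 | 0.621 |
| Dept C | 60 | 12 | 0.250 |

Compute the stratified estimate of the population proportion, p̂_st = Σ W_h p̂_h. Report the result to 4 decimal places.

p̂_st ≈ 0.6164

N = 660; stratum weights W_h = N_h/N.
p̂_st = Σ W_h p̂_h = (370·0.673 + 230·0.621 + 60·0.250)/660 = 0.61642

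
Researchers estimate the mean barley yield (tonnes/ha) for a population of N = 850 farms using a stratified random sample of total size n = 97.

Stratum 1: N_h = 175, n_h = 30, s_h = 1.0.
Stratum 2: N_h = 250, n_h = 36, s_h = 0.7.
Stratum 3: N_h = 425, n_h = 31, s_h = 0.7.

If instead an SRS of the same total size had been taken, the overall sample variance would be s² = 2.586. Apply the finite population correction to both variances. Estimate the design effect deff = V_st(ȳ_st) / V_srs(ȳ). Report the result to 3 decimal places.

V̂(ȳ_st) = Σ W_h² (1 − n_h/N_h) s_h²/n_h, with W_h = N_h/N and N = 850:
  stratum 1: (175/850)²·(1 − 30/175)·1.0²/30 = 0.0011707
  stratum 2: (250/850)²·(1 − 36/250)·0.7²/36 = 0.00100788
  stratum 3: (425/850)²·(1 − 31/425)·0.7²/31 = 0.00366338
V_st = 0.00584196
V_srs = (1 − 97/850)·2.586/97 = 0.0236174
deff = V_st / V_srs = 0.00584196/0.0236174 = 0.2474

deff ≈ 0.247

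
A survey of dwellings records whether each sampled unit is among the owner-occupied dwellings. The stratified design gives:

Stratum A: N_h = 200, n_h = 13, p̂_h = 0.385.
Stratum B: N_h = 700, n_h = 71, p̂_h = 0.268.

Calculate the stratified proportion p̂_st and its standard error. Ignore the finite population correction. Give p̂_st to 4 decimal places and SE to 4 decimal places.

N = 900; stratum weights W_h = N_h/N.
p̂_st = Σ W_h p̂_h = (200·0.385 + 700·0.268)/900 = 0.29400
V̂(p̂_st) = Σ W_h² p̂_h(1−p̂_h)/(n_h−1):
  stratum A: (200/900)²·0.385·0.615/12 = 0.000974383
  stratum B: (700/900)²·0.268·0.732/70 = 0.00169535
V̂(p̂_st) = 0.00266973; SE = √V̂ = 0.0516694

p̂_st ≈ 0.2940, SE ≈ 0.0517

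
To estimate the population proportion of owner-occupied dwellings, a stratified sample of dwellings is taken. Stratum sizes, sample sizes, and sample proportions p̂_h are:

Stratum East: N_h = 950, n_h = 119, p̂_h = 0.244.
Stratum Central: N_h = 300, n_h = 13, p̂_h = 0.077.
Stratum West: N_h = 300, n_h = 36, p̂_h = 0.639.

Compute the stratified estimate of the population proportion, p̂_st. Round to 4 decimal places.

N = 1550; stratum weights W_h = N_h/N.
p̂_st = Σ W_h p̂_h = (950·0.244 + 300·0.077 + 300·0.639)/1550 = 0.28813

p̂_st ≈ 0.2881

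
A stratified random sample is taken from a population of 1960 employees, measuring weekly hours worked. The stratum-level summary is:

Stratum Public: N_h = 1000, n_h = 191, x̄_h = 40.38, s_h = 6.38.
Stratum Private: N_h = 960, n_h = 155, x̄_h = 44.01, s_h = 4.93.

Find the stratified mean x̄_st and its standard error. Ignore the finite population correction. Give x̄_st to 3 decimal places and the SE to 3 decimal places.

x̄_st ≈ 42.158, SE ≈ 0.305

x̄_st = Σ W_h x̄_h = (1000·40.38 + 960·44.01)/1960 = 42.15796
V̂(x̄_st) = Σ W_h² s_h²/n_h, with W_h = N_h/N and N = 1960:
  stratum Public: (1000/1960)²·6.38²/191 = 0.0554748
  stratum Private: (960/1960)²·4.93²/155 = 0.0376177
V̂(x̄_st) = 0.0930925
SE(x̄_st) = √0.0930925 = 0.305111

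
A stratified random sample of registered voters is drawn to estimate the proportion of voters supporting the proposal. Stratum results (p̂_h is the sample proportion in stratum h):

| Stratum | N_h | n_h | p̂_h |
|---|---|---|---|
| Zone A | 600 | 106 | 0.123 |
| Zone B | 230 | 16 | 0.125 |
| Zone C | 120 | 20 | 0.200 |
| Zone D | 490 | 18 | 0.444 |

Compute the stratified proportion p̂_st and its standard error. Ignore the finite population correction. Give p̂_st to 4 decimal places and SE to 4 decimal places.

N = 1440; stratum weights W_h = N_h/N.
p̂_st = Σ W_h p̂_h = (600·0.123 + 230·0.125 + 120·0.200 + 490·0.444)/1440 = 0.23897
V̂(p̂_st) = Σ W_h² p̂_h(1−p̂_h)/(n_h−1):
  stratum Zone A: (600/1440)²·0.123·0.877/105 = 0.000178358
  stratum Zone B: (230/1440)²·0.125·0.875/15 = 0.000186019
  stratum Zone C: (120/1440)²·0.200·0.800/19 = 5.84795e-05
  stratum Zone D: (490/1440)²·0.444·0.556/17 = 0.00168142
V̂(p̂_st) = 0.00210428; SE = √V̂ = 0.0458724

p̂_st ≈ 0.2390, SE ≈ 0.0459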